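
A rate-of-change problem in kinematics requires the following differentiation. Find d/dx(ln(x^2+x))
Chain rule: d/dx[ln(u)]=u'/u where u=x^2 + x
u'=2x + 1

Answer: (2x + 1)/(x^2 + x)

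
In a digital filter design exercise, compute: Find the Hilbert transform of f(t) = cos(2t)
The Hilbert transform shifts each frequency component by -pi/2.
H{cos(wt)}=sin(wt)
With w=2: H{cos(2t)}=sin(2t)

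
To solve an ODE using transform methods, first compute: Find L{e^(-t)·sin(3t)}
First shifting: L{e^(at)f(t)} = F(s-a)
L{sin(3t)} = 3/(s² + 9)
Shift: 3/((s + 1)² + 9)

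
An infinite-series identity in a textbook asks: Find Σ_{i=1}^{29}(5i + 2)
= 5·Σ i+2·29 = 5·435+58 = 2233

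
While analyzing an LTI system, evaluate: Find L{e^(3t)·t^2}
First shifting: L{e^(at)f(t)}=F(s-a)
L{t^2}=2/s^3
Shift s → s-3: 2/(s-3)^3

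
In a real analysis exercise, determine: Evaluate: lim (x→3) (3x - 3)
Polynomial is continuous, so substitute x = 3:
3·3 - 3 = 6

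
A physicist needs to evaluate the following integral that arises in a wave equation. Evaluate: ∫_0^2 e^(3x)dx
Antiderivative: (1/3)e^(3x)
Evaluate: (1/3)(e^6 - 1)

Answer: (e^6 - 1)/3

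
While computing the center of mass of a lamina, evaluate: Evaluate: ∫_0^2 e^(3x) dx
Antiderivative: (1/3)e^(3x)
Evaluate: (1/3)(e^6-1)

Answer: (e^6-1)/3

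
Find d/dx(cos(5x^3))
Chain rule: d/dx[cos(u)] = -sin(u)·u' where u = 5x^3
u' = 15x^2

Answer: -15x^2·sin(5x^3)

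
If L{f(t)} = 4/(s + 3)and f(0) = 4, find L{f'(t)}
L{f'(t)}=s·F(s) - f(0)=4s/(s + 3) - 4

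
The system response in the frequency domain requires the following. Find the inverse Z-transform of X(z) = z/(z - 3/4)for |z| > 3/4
Standard pair: z/(z-a) <-> a^n*u[n] for causal signals
With a=3/4: x[n]=(3/4)^n*u[n]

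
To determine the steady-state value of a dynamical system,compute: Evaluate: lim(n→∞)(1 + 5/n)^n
This is the definition of e^5: lim(1+5/n)^n=e^5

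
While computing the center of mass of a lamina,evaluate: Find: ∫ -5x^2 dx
Using power rule: ∫ -5x^2 dx = -5/3 x^3 + C = (-5/3)x^3 + C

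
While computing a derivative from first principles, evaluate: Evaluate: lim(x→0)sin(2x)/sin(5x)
sin(u) ≈ u for small u:
sin(2x)/sin(5x) ≈ 2x/(5x) = 2/5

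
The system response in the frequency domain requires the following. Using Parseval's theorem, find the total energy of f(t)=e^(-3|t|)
Parseval's theorem: E = integral |f(t)|^2 dt = (1/2pi) integral |F(omega)|^2 domega
E = integral_{-inf}^{inf} e^(-6|t|) dt = 2 * integral_0^inf e^(-6t) dt = 2/(2 * 3) = 1/3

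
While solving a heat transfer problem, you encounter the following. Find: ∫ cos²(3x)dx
Using identity cos²(u)=(1 + cos(2u))/2:
∫ (1 + cos(6x))/2 dx=x/2 + sin(6x)/12 + C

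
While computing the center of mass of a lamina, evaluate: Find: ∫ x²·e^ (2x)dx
Integration by parts twice:
First: u=x², dv=e^(2x) dx => x²e^(2x)/2 - (2/2)∫ xe^(2x) dx
Second (∫ xe^(2x) dx): xe^(2x)/2 - e^(2x)/4
Combining: e^(2x)(x²/2 - 2x/4 + 2/8) + C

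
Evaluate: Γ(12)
Γ(n)=(n-1)! for positive integers
Γ(12)=11!=39916800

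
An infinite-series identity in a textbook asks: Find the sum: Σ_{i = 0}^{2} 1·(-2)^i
Geometric series: S = a(1 - r^n)/(1 - r)
a = 1, r = -2, n = 3
S = 1(1+8)/3 = 3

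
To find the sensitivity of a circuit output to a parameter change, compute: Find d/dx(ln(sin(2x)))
Chain rule: d/dx[ln(u)] = u'/u where u = sin(2x)
u' = 2cos(2x)

Answer: (2cos(2x))/(sin(2x))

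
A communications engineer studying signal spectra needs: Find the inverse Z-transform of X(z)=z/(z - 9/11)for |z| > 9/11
Standard pair: z/(z-a) <-> a^n*u[n] for causal signals
With a = 9/11: x[n] = (9/11)^n*u[n]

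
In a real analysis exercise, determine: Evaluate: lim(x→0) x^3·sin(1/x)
Squeeze theorem: -|x^3| ≤ x^3·sin(1/x) ≤ |x^3|
Since x^3 → 0 as x → 0, by squeeze theorem the limit is 0

Answer: 0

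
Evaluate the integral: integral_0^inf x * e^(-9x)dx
This is a Gamma integral. Substitute u=9x (du=9 dx):
integral_0^inf x*e^(-9x) dx=(1/9^2) integral_0^inf u^1*e^(-u) du
=Gamma(2)/9^2=1!/9^2=1/81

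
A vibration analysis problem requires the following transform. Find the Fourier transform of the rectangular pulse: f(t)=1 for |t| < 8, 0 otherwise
F(omega)=integral from -8 to 8 of e^(-j*omega*t) dt
=2*sin(8*omega)/omega=16*sinc(8*omega/pi)

Answer: 2*sin(8*omega)/omega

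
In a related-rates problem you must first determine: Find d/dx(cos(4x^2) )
Chain rule: d/dx[cos(u)]=-sin(u)·u' where u=4x^2
u'=8x

Answer: -8x·sin(4x^2)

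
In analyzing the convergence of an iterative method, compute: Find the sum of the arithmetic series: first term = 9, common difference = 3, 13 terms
Last term: a_n = 9+(13-1)·3 = 45
Sum = n(a_1+a_n)/2 = 13(9+45)/2 = 351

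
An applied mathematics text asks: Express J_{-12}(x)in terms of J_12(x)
For integer n: J_{-n}(x) = (-1)^n J_n(x)
With n = 12: J_{-12}(x) = (-1)^12 J_12(x) = J_12(x)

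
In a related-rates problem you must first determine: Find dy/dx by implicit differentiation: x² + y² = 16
Differentiate both sides: 2x + 2y·(dy/dx)=0
Solve: dy/dx=-2x/(2y)=-x/y

Answer: dy/dx=-x/y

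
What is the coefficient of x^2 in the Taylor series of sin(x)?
sin(x) has only odd powers. Coefficient of x^2=0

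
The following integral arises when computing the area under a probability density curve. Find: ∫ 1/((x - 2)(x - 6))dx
Partial fractions: 1/((x-2)(x-6))=A/(x-2)+B/(x-6)
A=-1/4, B=1/4
∫ [-1/4· 1/(x-2)+1/4· 1/(x-6)] dx
=(1/4)[ln|x-6| - ln|x-2|]+C

Answer: (1/4)·ln|(x-6)/(x-2)|+C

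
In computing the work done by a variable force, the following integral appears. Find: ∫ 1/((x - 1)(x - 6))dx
Partial fractions: 1/((x-1)(x-6)) = A/(x-1) + B/(x-6)
A = -1/5, B = 1/5
∫ [-1/5· 1/(x-1) + 1/5· 1/(x-6)] dx
= (1/5)[ln|x-6| - ln|x-1|] + C

Answer: (1/5)·ln|(x-6)/(x-1)| + C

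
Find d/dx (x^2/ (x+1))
Quotient rule: (f/g)' = (f'g - fg')/g²
f = x^2, f' = 2x
g = x+1, g' = 1

Answer: (2x·(x+1) - x^2)/(x+1)²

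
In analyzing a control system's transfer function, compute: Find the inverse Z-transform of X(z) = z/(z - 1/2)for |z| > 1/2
Standard pair: z/(z-a) <-> a^n * u[n] for causal signals
With a=1/2: x[n]=(1/2)^n * u[n]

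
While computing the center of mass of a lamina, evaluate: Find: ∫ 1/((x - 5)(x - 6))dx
Partial fractions: 1/((x-5)(x-6))=A/(x-5)+B/(x-6)
A=-1, B=1
∫ [-1· 1/(x-5)+1· 1/(x-6)] dx
=(1)[ln|x-6| - ln|x-5|]+C

Answer: ln|(x-6)/(x-5)|+C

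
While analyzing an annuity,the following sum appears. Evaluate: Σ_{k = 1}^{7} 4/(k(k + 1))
Partial fractions: 4/(k(k+1))=4/k - 4/(k+1)
Telescoping sum: 4(1-1/8)=4·7/8

Answer: 7/2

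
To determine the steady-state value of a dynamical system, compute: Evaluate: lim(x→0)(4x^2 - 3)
Polynomial is continuous, so substitute x=0:
4·0^2 - 3=-3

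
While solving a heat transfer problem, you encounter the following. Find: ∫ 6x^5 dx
Using power rule: ∫ 6x^5 dx=6/6 x^6+C=x^6+C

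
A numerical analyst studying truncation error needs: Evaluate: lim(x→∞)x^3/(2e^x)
Apply L'Hôpital 3 times (∞/∞ each time):
Eventually get 3!/(2e^x) → 0

Answer: 0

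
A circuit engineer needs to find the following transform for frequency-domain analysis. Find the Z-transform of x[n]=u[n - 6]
Using the time-shift property: Z{u[n-6]} = z^(-6)*z/(z-1)
= z^(-5)/(z-1)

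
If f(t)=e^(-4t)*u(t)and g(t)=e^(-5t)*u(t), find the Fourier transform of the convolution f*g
By the convolution theorem: F{f * g}=F(omega) * G(omega)
F(omega)=1/(4 + j * omega), G(omega)=1/(5 + j * omega)
F{f * g}=1/((4 + j * omega)(5 + j * omega))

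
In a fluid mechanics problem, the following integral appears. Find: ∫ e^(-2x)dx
Since d/dx[e^(-2x)] = -2e^(-2x), we get -1/2 e^(-2x) + C

Answer: (-1/2)e^(-2x) + C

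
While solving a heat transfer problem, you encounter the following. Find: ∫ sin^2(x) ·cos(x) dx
Let u=sin(x), du=cos(x) dx
∫ u^2 du=u^3/3+C

Answer: sin^3(x)/3+C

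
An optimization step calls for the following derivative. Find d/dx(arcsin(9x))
d/dx[arcsin(u)] = u'/√(1-u²), u = 9x, u' = 9

Answer: 9/√(1 - 81x²)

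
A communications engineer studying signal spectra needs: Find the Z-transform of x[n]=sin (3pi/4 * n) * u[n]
Z{sin(w0*n)*u[n]}=z*sin(w0)/(z^2-2z*cos(w0)+1)
With w0=3pi/4: X(z)=z*sin(3pi/4)/(z^2-2z*cos(3pi/4)+1)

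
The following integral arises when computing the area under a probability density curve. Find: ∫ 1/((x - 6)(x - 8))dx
Partial fractions: 1/((x-6)(x-8)) = A/(x-6)+B/(x-8)
A = -1/2, B = 1/2
∫ [-1/2· 1/(x-6)+1/2· 1/(x-8)] dx
= (1/2)[ln|x-8| - ln|x-6|]+C

Answer: (1/2)·ln|(x-8)/(x-6)|+C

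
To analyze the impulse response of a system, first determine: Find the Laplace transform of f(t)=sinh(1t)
L{sinh(at)}=a/(s²-a²)
L{sinh(1t)}=1/(s²-1)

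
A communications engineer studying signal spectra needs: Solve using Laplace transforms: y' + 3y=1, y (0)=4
Take L of both sides: sY(s) - 4 + 3Y(s) = 1/s
Y(s)(s + 3) = 1/s + 4
Y(s) = 1/(s(s + 3)) + 4/(s + 3)
Partial fractions: 1/(s(s + 3)) = (1/3)/s - (1/3)/(s + 3)
So Y(s) = (1/3)/s + (11/3)/(s + 3)
Inverse transform (L^(-1){1/s} = 1, L^(-1){1/(s + 3)} = e^(-3t)):

Answer: y(t) = 1/3 + (11/3)·e^(-3t)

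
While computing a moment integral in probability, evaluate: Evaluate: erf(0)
erf(0) = 0 (error function is odd and erf(0) = 0 by definition)

Answer: 0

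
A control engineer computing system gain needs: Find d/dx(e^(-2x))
Chain rule: d/dx[e^u]=e^u · u' where u=-2x
u'=-2

Answer: -2·e^(-2x)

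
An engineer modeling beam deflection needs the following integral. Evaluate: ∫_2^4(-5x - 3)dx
Step 1: Find antiderivative F(x) = (-5/2)x^2-3x
Step 2: F(4) - F(2) = -52 - (-16) = -36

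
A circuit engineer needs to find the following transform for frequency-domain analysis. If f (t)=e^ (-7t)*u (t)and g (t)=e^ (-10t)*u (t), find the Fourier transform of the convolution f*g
By the convolution theorem: F{f * g}=F(omega) * G(omega)
F(omega)=1/(7+j * omega), G(omega)=1/(10+j * omega)
F{f * g}=1/((7+j * omega)(10+j * omega))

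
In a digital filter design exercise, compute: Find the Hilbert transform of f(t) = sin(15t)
The Hilbert transform shifts each frequency component by -pi/2.
H{sin(wt)} = -cos(wt)
With w = 15: H{sin(15t)} = -cos(15t)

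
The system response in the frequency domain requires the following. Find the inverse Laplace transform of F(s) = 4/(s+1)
L^(-1){4/(s-a)} = c·e^(at)
Here a = -1, c = 4

Answer: 4e^(-t)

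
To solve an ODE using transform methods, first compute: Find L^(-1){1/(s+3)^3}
L^(-1){1/(s-a)^n} = t^(n-1)·e^(at)/(n-1)!
Here a = -3, n = 3: t^2·e^(-3t)/2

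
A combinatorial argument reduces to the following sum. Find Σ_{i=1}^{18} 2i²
= 2·n(n + 1)(2n + 1)/6 = 2·18·19·37/6 = 4218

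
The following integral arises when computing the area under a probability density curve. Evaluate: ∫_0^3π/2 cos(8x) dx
Antiderivative: sin(8x)/8
Evaluate at bounds: [sin(8·3π/2)/8] - [sin(8·0)/8]
=((0) - (0))/8=0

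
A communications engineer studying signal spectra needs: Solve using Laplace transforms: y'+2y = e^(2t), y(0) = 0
Take L: sY - 0+2Y = 1/(s-2)
Y(s+2) = 1/(s-2)+0
Y = 1/((s-2)(s+2))+0/(s+2)
Partial fractions: 1/((s-2)(s+2)) = (1/4)/(s-2) - (1/4)/(s+2)
So Y = (1/4)/(s-2) - (1/4)/(s+2)
Inverse Laplace transform (L^(-1){1/(s-2)} = e^(2t), L^(-1){1/(s+2)} = e^(-2t)):

Answer: y(t) = (1/4)·e^(2t) - (1/4)·e^(-2t)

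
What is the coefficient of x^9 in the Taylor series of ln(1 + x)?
ln(1 + x)=Σ (-1)^(n + 1) x^n/n
Coefficient of x^9=(-1)^10/9=1/9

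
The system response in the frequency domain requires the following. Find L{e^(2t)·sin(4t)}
First shifting: L{e^(at)f(t)} = F(s-a)
L{sin(4t)} = 4/(s²+16)
Shift: 4/((s-2)²+16)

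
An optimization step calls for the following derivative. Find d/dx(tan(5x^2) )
Chain rule: d/dx[tan(u)] = sec²(u)·u' where u = 5x^2
u' = 10x

Answer: 10x·sec²(5x^2)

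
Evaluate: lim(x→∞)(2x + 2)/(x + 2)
Divide numerator and denominator by x:
lim (2+2/x)/(1+2/x)=2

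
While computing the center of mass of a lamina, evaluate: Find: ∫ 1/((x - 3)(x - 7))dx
Partial fractions: 1/((x-3)(x-7)) = A/(x-3) + B/(x-7)
A = -1/4, B = 1/4
∫ [-1/4· 1/(x-3) + 1/4· 1/(x-7)] dx
= (1/4)[ln|x-7| - ln|x-3|] + C

Answer: (1/4)·ln|(x-7)/(x-3)| + C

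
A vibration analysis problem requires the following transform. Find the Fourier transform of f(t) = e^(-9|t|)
Using the standard pair: F{e^(-a|t|)} = 2a/(a^2+omega^2)
With a = 9: F(omega) = 18/(81+omega^2)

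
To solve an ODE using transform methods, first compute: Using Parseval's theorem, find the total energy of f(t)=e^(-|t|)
Parseval's theorem: E=integral |f(t)|^2 dt=(1/2pi) integral |F(omega)|^2 domega
E=integral_{-inf}^{inf} e^(-2|t|) dt=2*integral_0^inf e^(-2t) dt=2/(2*1)=1/1

Answer: 1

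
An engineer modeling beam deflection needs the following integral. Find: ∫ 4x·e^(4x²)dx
Let u = 4x², du = 8x dx
∫ (1/2)e^u du = e^u/2 + C

Answer: e^(4x²)/2 + C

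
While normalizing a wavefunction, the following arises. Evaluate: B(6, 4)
B(x,y) = Γ(x)Γ(y)/Γ(x+y) = (x-1)!(y-1)!/(x+y-1)!
B(6,4) = 5!·3!/9! = 1/504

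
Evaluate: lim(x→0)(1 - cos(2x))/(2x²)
Using 1-cos(u) ≈ u²/2 for small u:
(1-cos(2x)) ≈ (2x)²/2=4x²/2
So limit=4/(2·2)=1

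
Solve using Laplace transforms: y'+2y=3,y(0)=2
Take L of both sides: sY(s)-2+2Y(s) = 3/s
Y(s)(s+2) = 3/s+2
Y(s) = 3/(s(s+2))+2/(s+2)
Partial fractions: 3/(s(s+2)) = (3/2)/s - (3/2)/(s+2)
So Y(s) = (3/2)/s+(1/2)/(s+2)
Inverse transform (L^(-1){1/s} = 1, L^(-1){1/(s+2)} = e^(-2t)):

Answer: y(t) = 3/2+(1/2)·e^(-2t)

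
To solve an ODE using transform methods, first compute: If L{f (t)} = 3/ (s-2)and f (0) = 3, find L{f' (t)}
L{f'(t)}=s·F(s) - f(0)=3s/(s-2)-3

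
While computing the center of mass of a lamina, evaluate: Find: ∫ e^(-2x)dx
Since d/dx[e^(-2x)]=-2e^(-2x), we get -1/2 e^(-2x)+C

Answer: (-1/2)e^(-2x)+C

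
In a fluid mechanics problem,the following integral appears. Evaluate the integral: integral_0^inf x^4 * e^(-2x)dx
This is a Gamma integral. Substitute u=2x (du=2 dx):
integral_0^inf x^4 * e^(-2x) dx=(1/2^5) integral_0^inf u^4 * e^(-u) du
=Gamma(5)/2^5=4!/2^5=24/32

Answer: 3/4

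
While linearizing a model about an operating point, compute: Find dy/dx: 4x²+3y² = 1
Differentiate: 8x+6y·(dy/dx)=0
dy/dx=-8x/(6y)=-(4/3)·(x/y)

Answer: dy/dx=-(4/3)·(x/y)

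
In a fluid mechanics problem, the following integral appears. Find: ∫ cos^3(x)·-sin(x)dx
Let u = cos(x), du = -sin(x) dx
∫ u^3 du = u^4/4 + C

Answer: cos^4(x)/4 + C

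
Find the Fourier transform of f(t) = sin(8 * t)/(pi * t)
sin(W * t)/(pi * t) = (W/pi) * sinc(W * t/pi) is the impulse response of the ideal low-pass filter with cutoff W (here W = 8).
Its Fourier transform is a rectangular function:
F(omega) = 1 for |omega| < 8, 0 otherwise

Answer: rect(omega/16) [i.e., 1 for |omega| < 8, 0 otherwise]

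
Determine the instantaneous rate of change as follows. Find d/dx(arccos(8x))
d/dx[arccos(u)]=-u'/√(1-u²), u=8x, u'=8

Answer: -8/√(1-64x²)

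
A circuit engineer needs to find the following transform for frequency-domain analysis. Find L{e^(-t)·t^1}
First shifting: L{e^(at)f(t)}=F(s-a)
L{t^1}=1/s^2
Shift s → s + 1: 1/(s + 1)^2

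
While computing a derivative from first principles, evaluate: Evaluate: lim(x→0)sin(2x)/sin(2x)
sin(u) ≈ u for small u:
sin(2x)/sin(2x) ≈ 2x/(2x)=2/2

Answer: 1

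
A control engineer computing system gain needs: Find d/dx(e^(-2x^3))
Chain rule: d/dx[e^u]=e^u · u' where u=-2x^3
u'=-6x^2

Answer: -6x^2·e^(-2x^3)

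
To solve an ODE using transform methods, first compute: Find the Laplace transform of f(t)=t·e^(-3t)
L{t·e^(at)} = 1/(s-a)²
L{t·e^(-3t)} = 1/(s+3)²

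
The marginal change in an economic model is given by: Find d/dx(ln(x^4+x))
Chain rule: d/dx[ln(u)] = u'/u where u = x^4+x
u' = 4x^3+1

Answer: (4x^3+1)/(x^4+x)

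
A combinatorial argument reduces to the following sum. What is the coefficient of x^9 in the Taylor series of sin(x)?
sin(x) = Σ (-1)^k x^(2k + 1)/(2k + 1)!
For x^9: (-1)^4/9! = 1/362880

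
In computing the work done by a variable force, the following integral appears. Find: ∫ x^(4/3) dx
Power rule: ∫ x^(4/3) dx=x^(7/3)/(7/3) + C

Answer: (3/7)·x^(7/3) + C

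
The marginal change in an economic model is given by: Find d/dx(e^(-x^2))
Chain rule: d/dx[e^u] = e^u · u' where u = -x^2
u' = -2x

Answer: -2x·e^(-x^2)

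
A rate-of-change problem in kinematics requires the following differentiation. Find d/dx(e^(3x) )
Chain rule: d/dx[e^u]=e^u · u' where u=3x
u'=3

Answer: 3·e^(3x)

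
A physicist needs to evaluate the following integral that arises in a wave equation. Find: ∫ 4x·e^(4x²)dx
Let u=4x², du=8x dx
∫ (1/2)e^u du=e^u/2+C

Answer: e^(4x²)/2+C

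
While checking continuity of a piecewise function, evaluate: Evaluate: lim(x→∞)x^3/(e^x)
Apply L'Hôpital 3 times (∞/∞ each time):
Eventually get 3!/(e^x) → 0

Answer: 0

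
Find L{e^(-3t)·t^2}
First shifting: L{e^(at)f(t)} = F(s-a)
L{t^2} = 2/s^3
Shift s → s+3: 2/(s+3)^3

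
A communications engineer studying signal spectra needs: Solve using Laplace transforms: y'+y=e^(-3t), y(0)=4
Take L: sY - 4+Y = 1/(s+3)
Y(s+1) = 1/(s+3)+4
Y = 1/((s+3)(s+1))+4/(s+1)
Partial fractions: 1/((s+3)(s+1)) = -(1/2)/(s+3)+(1/2)/(s+1)
So Y = -(1/2)/(s+3)+(9/2)/(s+1)
Inverse Laplace transform (L^(-1){1/(s+3)} = e^(-3t), L^(-1){1/(s+1)} = e^(-t)):

Answer: y(t) = (-1/2)·e^(-3t)+(9/2)·e^(-t)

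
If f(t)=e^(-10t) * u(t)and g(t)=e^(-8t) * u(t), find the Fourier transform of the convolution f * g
By the convolution theorem: F{f*g}=F(omega)*G(omega)
F(omega)=1/(10 + j*omega), G(omega)=1/(8 + j*omega)
F{f*g}=1/((10 + j*omega)(8 + j*omega))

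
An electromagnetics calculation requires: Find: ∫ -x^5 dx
Using power rule: ∫ -x^5 dx = -1/6 x^6 + C = (-1/6)x^6 + C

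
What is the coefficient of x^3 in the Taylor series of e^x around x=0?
Taylor series of e^x = Σ x^n/n!
Coefficient of x^3 = 1/3! = 1/6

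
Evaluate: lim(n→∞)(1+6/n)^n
This is the definition of e^6: lim(1 + 6/n)^n = e^6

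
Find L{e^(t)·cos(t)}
First shifting: L{e^(at)f(t)}=F(s-a)
L{cos(t)}=s/(s² + 1)
Shift: (s-1)/((s-1)² + 1)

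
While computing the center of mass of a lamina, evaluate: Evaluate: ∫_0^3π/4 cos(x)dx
Antiderivative: sin(x)
Evaluate at bounds: [sin(1·3π/4)/1] - [sin(1·0)/1]
= ((√2/2) - (0))/1 = √2/2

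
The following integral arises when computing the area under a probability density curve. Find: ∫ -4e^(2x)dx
Since d/dx[e^(2x)]=2e^(2x), we get -2 e^(2x)+C

Answer: -2e^(2x)+C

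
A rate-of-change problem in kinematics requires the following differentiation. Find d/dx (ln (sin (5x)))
Chain rule: d/dx[ln(u)] = u'/u where u = sin(5x)
u' = 5cos(5x)

Answer: (5cos(5x))/(sin(5x))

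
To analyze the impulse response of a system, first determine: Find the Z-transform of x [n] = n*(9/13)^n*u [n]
Using the property Z{n*a^n*u[n]} = az/(z-a)^2
With a = 9/13: X(z) = (9/13)z/(z - 9/13)^2, |z| > 9/13

Answer: (9/13)z/(z - 9/13)^2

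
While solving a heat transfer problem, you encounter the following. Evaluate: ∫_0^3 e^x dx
Antiderivative: e^x
Evaluate: (e^3-1)

Answer: e^3-1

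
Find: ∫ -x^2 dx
Using power rule: ∫ -x^2 dx=-1/3 x^3 + C=(-1/3)x^3 + C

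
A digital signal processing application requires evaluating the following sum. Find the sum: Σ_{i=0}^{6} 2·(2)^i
Geometric series: S = a(1 - r^n)/(1 - r)
a = 2, r = 2, n = 7
S = 2(1 - 128)/-1 = 254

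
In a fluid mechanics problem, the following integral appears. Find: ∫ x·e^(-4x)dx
Integration by parts: u=x, dv=e^(-4x) dx
du=dx, v=e^(-4x)/(-4)
=x·e^(-4x)/(-4) - ∫ e^(-4x)/(-4) dx
=x·e^(-4x)/(-4) - e^(-4x)/16+C

Answer: e^(-4x)(x/(-4)-1/16)+C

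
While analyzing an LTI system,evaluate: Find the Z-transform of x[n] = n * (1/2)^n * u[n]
Using the property Z{n * a^n * u[n]} = az/(z-a)^2
With a = 1/2: X(z) = (1/2)z/(z - 1/2)^2, |z| > 1/2

Answer: (1/2)z/(z - 1/2)^2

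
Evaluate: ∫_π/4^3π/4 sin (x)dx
Antiderivative: -cos(x)
Evaluate at bounds: [-cos(1·3π/4)/1] - [-cos(1·π/4)/1]
= (-(-√2/2) + (√2/2))/1 = √2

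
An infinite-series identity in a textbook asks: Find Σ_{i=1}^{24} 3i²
= 3·n(n+1)(2n+1)/6 = 3·24·25·49/6 = 14700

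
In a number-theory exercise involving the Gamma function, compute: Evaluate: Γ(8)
Γ(n)=(n-1)! for positive integers
Γ(8)=7!=5040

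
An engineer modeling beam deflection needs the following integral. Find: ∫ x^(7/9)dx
Power rule: ∫ x^(7/9) dx=x^(16/9)/(16/9) + C

Answer: (9/16)·x^(16/9) + C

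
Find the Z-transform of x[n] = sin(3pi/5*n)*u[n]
Z{sin(w0 * n) * u[n]} = z * sin(w0)/(z^2-2z * cos(w0)+1)
With w0 = 3pi/5: X(z) = z * sin(3pi/5)/(z^2-2z * cos(3pi/5)+1)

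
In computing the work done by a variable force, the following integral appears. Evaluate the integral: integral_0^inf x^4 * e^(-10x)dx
This is a Gamma integral. Substitute u = 10x (du = 10 dx):
integral_0^inf x^4 * e^(-10x) dx = (1/10^5) integral_0^inf u^4 * e^(-u) du
= Gamma(5)/10^5 = 4!/10^5 = 24/100000

Answer: 3/12500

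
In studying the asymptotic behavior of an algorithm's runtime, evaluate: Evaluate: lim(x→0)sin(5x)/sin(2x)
sin(u) ≈ u for small u:
sin(5x)/sin(2x) ≈ 5x/(2x)=5/2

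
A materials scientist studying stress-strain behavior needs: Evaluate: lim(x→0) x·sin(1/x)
Squeeze theorem: -|x| ≤ x·sin(1/x) ≤ |x|
Since x → 0 as x → 0, by squeeze theorem the limit is 0

Answer: 0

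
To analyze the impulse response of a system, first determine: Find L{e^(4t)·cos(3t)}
First shifting: L{e^(at)f(t)}=F(s-a)
L{cos(3t)}=s/(s²+9)
Shift: (s-4)/((s-4)²+9)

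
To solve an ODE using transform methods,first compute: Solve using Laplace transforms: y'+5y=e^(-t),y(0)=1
Take L: sY - 1 + 5Y = 1/(s + 1)
Y(s + 5) = 1/(s + 1) + 1
Y = 1/((s + 1)(s + 5)) + 1/(s + 5)
Partial fractions: 1/((s + 1)(s + 5)) = (1/4)/(s + 1) - (1/4)/(s + 5)
So Y = (1/4)/(s + 1) + (3/4)/(s + 5)
Inverse Laplace transform (L^(-1){1/(s + 1)} = e^(-t), L^(-1){1/(s + 5)} = e^(-5t)):

Answer: y(t) = (1/4)·e^(-t) + (3/4)·e^(-5t)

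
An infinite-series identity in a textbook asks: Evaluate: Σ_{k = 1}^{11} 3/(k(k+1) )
Partial fractions: 3/(k(k + 1)) = 3/k - 3/(k + 1)
Telescoping sum: 3(1 - 1/12) = 3·11/12

Answer: 11/4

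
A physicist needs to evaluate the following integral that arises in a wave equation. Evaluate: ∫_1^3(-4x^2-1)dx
Step 1: Find antiderivative F(x)=(-4/3)x^3 - x
Step 2: F(3) - F(1)=-39 - (-7/3)=-110/3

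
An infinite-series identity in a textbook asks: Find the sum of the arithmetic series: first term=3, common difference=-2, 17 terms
Last term: a_n = 3+(17-1)·-2 = -29
Sum = n(a_1+a_n)/2 = 17(3+(-29))/2 = -221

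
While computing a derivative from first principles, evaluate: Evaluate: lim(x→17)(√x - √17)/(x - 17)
Multiply by conjugate (√x + √17)/(√x + √17):
= (x - 17)/((x - 17)(√x + √17)) = 1/(√x + √17)
As x → 17: 1/(2√17)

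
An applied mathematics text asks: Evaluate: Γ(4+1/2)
Γ(n+1/2)=(2n)!√π/(4^n·n!)
=40320√π/(256·24)=(105/16)·√π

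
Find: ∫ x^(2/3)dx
Power rule: ∫ x^(2/3) dx = x^(5/3)/(5/3) + C

Answer: (3/5)·x^(5/3) + C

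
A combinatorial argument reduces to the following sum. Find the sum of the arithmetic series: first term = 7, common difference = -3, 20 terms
Last term: a_n=7+(20-1)·-3=-50
Sum=n(a_1+a_n)/2=20(7+(-50))/2=-430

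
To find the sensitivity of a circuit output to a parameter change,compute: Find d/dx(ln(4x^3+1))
Chain rule: d/dx[ln(u)] = u'/u where u = 4x^3 + 1
u' = 12x^2

Answer: (12x^2)/(4x^3 + 1)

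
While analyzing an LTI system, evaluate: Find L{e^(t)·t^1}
First shifting: L{e^(at)f(t)}=F(s-a)
L{t^1}=1/s^2
Shift s → s-1: 1/(s-1)^2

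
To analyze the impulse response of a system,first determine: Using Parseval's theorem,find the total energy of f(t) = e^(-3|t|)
Parseval's theorem: E=integral |f(t)|^2 dt=(1/2pi) integral |F(omega)|^2 domega
E=integral_{-inf}^{inf} e^(-6|t|) dt=2 * integral_0^inf e^(-6t) dt=2/(2 * 3)=1/3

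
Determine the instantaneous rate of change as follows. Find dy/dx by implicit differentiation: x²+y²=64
Differentiate both sides: 2x+2y·(dy/dx) = 0
Solve: dy/dx = -2x/(2y) = -x/y

Answer: dy/dx = -x/y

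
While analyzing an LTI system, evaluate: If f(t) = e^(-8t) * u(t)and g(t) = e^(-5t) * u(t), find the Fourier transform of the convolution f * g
By the convolution theorem: F{f*g}=F(omega)*G(omega)
F(omega)=1/(8+j*omega), G(omega)=1/(5+j*omega)
F{f*g}=1/((8+j*omega)(5+j*omega))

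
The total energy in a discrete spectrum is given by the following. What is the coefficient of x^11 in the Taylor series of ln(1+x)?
ln(1+x) = Σ (-1)^(n+1) x^n/n
Coefficient of x^11 = (-1)^12/11 = 1/11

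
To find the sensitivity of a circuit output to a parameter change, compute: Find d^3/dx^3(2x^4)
Apply power rule 3 times:
d^1: 8x^3
d^2: 24x^2
d^3: 48x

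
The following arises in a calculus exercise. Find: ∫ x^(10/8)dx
Power rule: ∫ x^(5/4) dx = x^(9/4)/(9/4)+C

Answer: (4/9)·x^(9/4)+C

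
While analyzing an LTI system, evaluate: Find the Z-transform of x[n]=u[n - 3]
Using the time-shift property: Z{u[n-3]}=z^(-3) * z/(z-1)
=z^(-2)/(z-1)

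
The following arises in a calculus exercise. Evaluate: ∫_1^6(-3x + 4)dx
Step 1: Find antiderivative F(x) = (-3/2)x^2 + 4x
Step 2: F(6) - F(1) = -30 - (5/2) = -65/2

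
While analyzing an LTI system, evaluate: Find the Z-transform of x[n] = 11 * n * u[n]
Z{n*u[n]} = z/(z-1)^2
By linearity: Z{11*n*u[n]} = 11z/(z-1)^2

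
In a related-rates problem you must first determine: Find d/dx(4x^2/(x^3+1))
Quotient rule: (f/g)'=(f'g - fg')/g²
f=4x^2, f'=8x
g=x^3 + 1, g'=3x^2

Answer: (8x·(x^3 + 1) - 12x^4)/(x^3 + 1)²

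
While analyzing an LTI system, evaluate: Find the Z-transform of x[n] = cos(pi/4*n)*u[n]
Z{cos(w0 * n) * u[n]} = z(z - cos(w0))/(z^2-2z * cos(w0)+1)
With w0 = pi/4: X(z) = z(z - cos(pi/4))/(z^2-2z * cos(pi/4)+1)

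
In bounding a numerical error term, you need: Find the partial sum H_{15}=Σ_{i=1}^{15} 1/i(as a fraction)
H_15 = 1+1/2+1/3+...+1/15
= 1195757/360360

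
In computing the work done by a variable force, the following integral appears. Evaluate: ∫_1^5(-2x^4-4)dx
Step 1: Find antiderivative F(x) = (-2/5)x^5 - 4x
Step 2: F(5) - F(1) = -1270 - (-22/5) = -6328/5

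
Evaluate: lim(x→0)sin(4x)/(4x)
L'Hôpital (0/0): lim 4cos(4x)/4=4/4

Answer: 1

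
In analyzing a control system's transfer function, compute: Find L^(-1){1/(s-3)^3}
L^(-1){1/(s-a)^n} = t^(n-1)·e^(at)/(n-1)!
Here a = 3, n = 3: t^2·e^(3t)/2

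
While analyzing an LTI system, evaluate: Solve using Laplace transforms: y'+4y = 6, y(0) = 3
Take L of both sides: sY(s)-3+4Y(s)=6/s
Y(s)(s+4)=6/s+3
Y(s)=6/(s(s+4))+3/(s+4)
Partial fractions: 6/(s(s+4))=(3/2)/s - (3/2)/(s+4)
So Y(s)=(3/2)/s+(3/2)/(s+4)
Inverse transform (L^(-1){1/s}=1, L^(-1){1/(s+4)}=e^(-4t)):

Answer: y(t)=3/2+(3/2)·e^(-4t)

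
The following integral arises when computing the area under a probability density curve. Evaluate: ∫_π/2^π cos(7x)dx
Antiderivative: sin(7x)/7
Evaluate at bounds: [sin(7·π)/7] - [sin(7·π/2)/7]
= ((0) - (-1))/7 = 1/7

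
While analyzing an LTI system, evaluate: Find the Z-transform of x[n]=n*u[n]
Standard pair: Z{n*u[n]}=z/(z-1)^2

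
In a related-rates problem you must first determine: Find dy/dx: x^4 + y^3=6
Differentiate: 4x^3 + 3y^2·(dy/dx)=0
dy/dx=-4x^3/(3y^2)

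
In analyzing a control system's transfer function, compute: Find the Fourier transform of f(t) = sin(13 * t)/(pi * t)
sin(W*t)/(pi*t)=(W/pi)*sinc(W*t/pi) is the impulse response of the ideal low-pass filter with cutoff W (here W=13).
Its Fourier transform is a rectangular function:
F(omega)=1 for |omega| < 13, 0 otherwise

Answer: rect(omega/26) [i.e., 1 for |omega| < 13, 0 otherwise]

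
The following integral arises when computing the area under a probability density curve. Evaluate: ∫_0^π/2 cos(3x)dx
Antiderivative: sin(3x)/3
Evaluate at bounds: [sin(3·π/2)/3] - [sin(3·0)/3]
= ((-1) - (0))/3 = -1/3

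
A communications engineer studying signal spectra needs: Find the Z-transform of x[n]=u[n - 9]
Using the time-shift property: Z{u[n-9]}=z^(-9) * z/(z-1)
=z^(-8)/(z-1)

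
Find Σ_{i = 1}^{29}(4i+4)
= 4·Σ i + 4·29 = 4·435 + 116 = 1856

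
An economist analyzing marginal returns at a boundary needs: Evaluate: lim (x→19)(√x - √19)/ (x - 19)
Multiply by conjugate (√x + √19)/(√x + √19):
=(x - 19)/((x - 19)(√x + √19))=1/(√x + √19)
As x → 19: 1/(2√19)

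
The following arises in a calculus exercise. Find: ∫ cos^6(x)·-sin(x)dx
Let u = cos(x), du = -sin(x) dx
∫ u^6 du = u^7/7 + C

Answer: cos^7(x)/7 + C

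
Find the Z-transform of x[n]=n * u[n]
Standard pair: Z{n*u[n]} = z/(z-1)^2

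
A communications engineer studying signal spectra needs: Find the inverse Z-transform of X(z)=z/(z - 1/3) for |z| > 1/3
Standard pair: z/(z-a) <-> a^n*u[n] for causal signals
With a=1/3: x[n]=(1/3)^n*u[n]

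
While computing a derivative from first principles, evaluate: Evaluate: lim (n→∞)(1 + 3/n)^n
This is the definition of e^3: lim(1+3/n)^n=e^3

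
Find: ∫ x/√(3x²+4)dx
Let u = 3x²+4, du = 6x dx
∫ (1/6)·u^(-1/2) du = √u/3+C

Answer: √(3x²+4)/3+C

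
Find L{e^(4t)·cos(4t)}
First shifting: L{e^(at)f(t)}=F(s-a)
L{cos(4t)}=s/(s² + 16)
Shift: (s-4)/((s-4)² + 16)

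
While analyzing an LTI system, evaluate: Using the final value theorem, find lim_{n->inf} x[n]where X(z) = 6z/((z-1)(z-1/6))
Final value theorem: lim x[n]=lim_{z->1} (z-1)*X(z)
(z-1)*X(z)=6z/(z-1/6)
As z->1: 6/(1-1/6)=6/(5/6)=36/5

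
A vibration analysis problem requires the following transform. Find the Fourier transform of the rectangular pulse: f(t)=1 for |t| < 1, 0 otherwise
F(omega)=integral from -1 to 1 of e^(-j * omega * t) dt
=2 * sin(1 * omega)/omega=2 * sinc(1 * omega/pi)

Answer: 2 * sin(1 * omega)/omega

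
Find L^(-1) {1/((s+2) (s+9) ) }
Partial fractions: 1/((s+2)(s+9))=A/(s+2)+B/(s+9)
Cover-up: A=1/(s+9)|_{s=-2}=1/7; B=1/(s+2)|_{s=-9}=-1/7
L^(-1)=(1/7)e^(-2t) - (1/7)e^(-9t)

Answer: (1/7)(e^(-2t) - e^(-9t))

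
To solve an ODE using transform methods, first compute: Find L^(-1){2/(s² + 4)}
L^(-1){w/(s² + w²)}=sin(wt)
Here w=2

Answer: sin(2t)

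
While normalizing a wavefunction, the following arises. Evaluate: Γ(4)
Γ(n)=(n-1)! for positive integers
Γ(4)=3!=6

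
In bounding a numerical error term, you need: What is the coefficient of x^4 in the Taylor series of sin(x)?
sin(x) has only odd powers. Coefficient of x^4=0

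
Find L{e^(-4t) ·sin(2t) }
First shifting: L{e^(at)f(t)} = F(s-a)
L{sin(2t)} = 2/(s²+4)
Shift: 2/((s+4)²+4)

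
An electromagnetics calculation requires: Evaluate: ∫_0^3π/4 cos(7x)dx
Antiderivative: sin(7x)/7
Evaluate at bounds: [sin(7·3π/4)/7] - [sin(7·0)/7]
=((-√2/2) - (0))/7=-√2/14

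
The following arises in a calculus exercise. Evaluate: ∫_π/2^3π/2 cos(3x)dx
Antiderivative: sin(3x)/3
Evaluate at bounds: [sin(3·3π/2)/3] - [sin(3·π/2)/3]
= ((1) - (-1))/3 = 2/3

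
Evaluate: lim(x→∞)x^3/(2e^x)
Apply L'Hôpital 3 times (∞/∞ each time):
Eventually get 3!/(2e^x) → 0

Answer: 0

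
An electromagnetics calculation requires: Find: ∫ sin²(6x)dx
Using identity sin²(u) = (1 - cos(2u))/2:
∫ (1 - cos(12x))/2 dx = x/2 - sin(12x)/24+C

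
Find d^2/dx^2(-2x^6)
Apply power rule 2 times:
d^1: -12x^5
d^2: -60x^4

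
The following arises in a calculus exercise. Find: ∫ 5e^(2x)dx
Since d/dx[e^(2x)]=2e^(2x), we get 5/2 e^(2x)+C

Answer: (5/2)e^(2x)+C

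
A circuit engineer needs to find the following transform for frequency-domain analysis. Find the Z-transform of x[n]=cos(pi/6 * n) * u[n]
Z{cos(w0 * n) * u[n]}=z(z - cos(w0))/(z^2 - 2z * cos(w0) + 1)
With w0=pi/6: X(z)=z(z - cos(pi/6))/(z^2 - 2z * cos(pi/6) + 1)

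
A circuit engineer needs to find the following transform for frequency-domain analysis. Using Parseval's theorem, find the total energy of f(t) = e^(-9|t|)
Parseval's theorem: E = integral |f(t)|^2 dt = (1/2pi) integral |F(omega)|^2 domega
E = integral_{-inf}^{inf} e^(-18|t|) dt = 2 * integral_0^inf e^(-18t) dt = 2/(2 * 9) = 1/9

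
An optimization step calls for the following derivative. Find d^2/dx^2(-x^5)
Apply power rule 2 times:
d^1: -5x^4
d^2: -20x^3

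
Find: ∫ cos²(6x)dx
Using identity cos²(u)=(1 + cos(2u))/2:
∫ (1 + cos(12x))/2 dx=x/2 + sin(12x)/24 + C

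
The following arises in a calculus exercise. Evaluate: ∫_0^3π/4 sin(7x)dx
Antiderivative: -cos(7x)/7
Evaluate at bounds: [-cos(7·3π/4)/7] - [-cos(7·0)/7]
= (-(-√2/2) + (1))/7 = 1/7 + √2/14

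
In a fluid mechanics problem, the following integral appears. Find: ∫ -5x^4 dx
Using power rule: ∫ -5x^4 dx = -5/5 x^5 + C = -x^5 + C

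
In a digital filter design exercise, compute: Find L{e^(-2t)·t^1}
First shifting: L{e^(at)f(t)} = F(s-a)
L{t^1} = 1/s^2
Shift s → s+2: 1/(s+2)^2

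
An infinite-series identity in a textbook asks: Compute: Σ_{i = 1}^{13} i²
Using formula: Σ i^2=n(n+1)(2n+1)/6=13·14·27/6=819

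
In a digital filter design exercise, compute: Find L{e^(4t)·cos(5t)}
First shifting: L{e^(at)f(t)}=F(s-a)
L{cos(5t)}=s/(s² + 25)
Shift: (s-4)/((s-4)² + 25)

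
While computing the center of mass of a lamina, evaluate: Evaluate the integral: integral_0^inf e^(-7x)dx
integral_0^inf e^(-7x) dx = [-1/7*e^(-7x)]_0^inf
= 0 - (-1/7) = 1/7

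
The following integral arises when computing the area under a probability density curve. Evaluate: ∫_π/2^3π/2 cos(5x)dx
Antiderivative: sin(5x)/5
Evaluate at bounds: [sin(5·3π/2)/5] - [sin(5·π/2)/5]
= ((-1) - (1))/5 = -2/5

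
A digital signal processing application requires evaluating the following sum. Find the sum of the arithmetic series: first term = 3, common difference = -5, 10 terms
Last term: a_n=3+(10-1)·-5=-42
Sum=n(a_1+a_n)/2=10(3+(-42))/2=-195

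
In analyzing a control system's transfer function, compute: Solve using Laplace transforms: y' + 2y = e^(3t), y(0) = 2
Take L: sY - 2 + 2Y=1/(s-3)
Y(s + 2)=1/(s-3) + 2
Y=1/((s-3)(s + 2)) + 2/(s + 2)
Partial fractions: 1/((s-3)(s + 2))=(1/5)/(s-3) - (1/5)/(s + 2)
So Y=(1/5)/(s-3) + (9/5)/(s + 2)
Inverse Laplace transform (L^(-1){1/(s-3)}=e^(3t), L^(-1){1/(s + 2)}=e^(-2t)):

Answer: y(t)=(1/5)·e^(3t) + (9/5)·e^(-2t)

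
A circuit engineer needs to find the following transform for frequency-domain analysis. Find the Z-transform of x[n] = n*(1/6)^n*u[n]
Using the property Z{n*a^n*u[n]}=az/(z-a)^2
With a=1/6: X(z)=(1/6)z/(z - 1/6)^2, |z| > 1/6

Answer: (1/6)z/(z - 1/6)^2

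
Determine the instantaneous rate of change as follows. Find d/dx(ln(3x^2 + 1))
Chain rule: d/dx[ln(u)] = u'/u where u = 3x^2+1
u' = 6x

Answer: (6x)/(3x^2+1)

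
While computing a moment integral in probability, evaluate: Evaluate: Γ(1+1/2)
Γ(n + 1/2)=(2n)!√π/(4^n·n!)
=2√π/(4·1)=(1/2)·√π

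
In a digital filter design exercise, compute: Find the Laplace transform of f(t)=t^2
L{t^n} = n!/s^(n + 1)
L{t^2} = 2!/s^3 = 2/s^3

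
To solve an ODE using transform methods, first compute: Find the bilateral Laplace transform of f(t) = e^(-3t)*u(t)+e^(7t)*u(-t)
For e^(-3t) * u(t): L = 1/(s + 3), Re(s) > -3
For e^(7t) * u(-t): L = -1/(s-7), Re(s) < 7
Combined: F(s) = 1/(s + 3) - 1/(s-7), -3 < Re(s) < 7

Answer: 1/(s + 3) - 1/(s-7), ROC: -3 < Re(s) < 7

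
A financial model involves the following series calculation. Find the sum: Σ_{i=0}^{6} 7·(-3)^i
Geometric series: S = a(1 - r^n)/(1 - r)
a = 7, r = -3, n = 7
S = 7(1 + 2187)/4 = 3829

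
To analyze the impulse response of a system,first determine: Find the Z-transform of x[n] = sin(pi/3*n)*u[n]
Z{sin(w0 * n) * u[n]} = z * sin(w0)/(z^2-2z * cos(w0)+1)
With w0 = pi/3: X(z) = z * sin(pi/3)/(z^2-2z * cos(pi/3)+1)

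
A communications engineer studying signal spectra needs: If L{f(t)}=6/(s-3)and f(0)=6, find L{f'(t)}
L{f'(t)} = s·F(s) - f(0) = 6s/(s-3) - 6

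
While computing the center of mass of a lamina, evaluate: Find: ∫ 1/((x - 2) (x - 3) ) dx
Partial fractions: 1/((x-2)(x-3))=A/(x-2) + B/(x-3)
A=-1, B=1
∫ [-1· 1/(x-2) + 1· 1/(x-3)] dx
=(1)[ln|x-3| - ln|x-2|] + C

Answer: ln|(x-3)/(x-2)| + C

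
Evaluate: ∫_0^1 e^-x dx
Antiderivative: -e^-x
Evaluate: -(e^-1 - 1)

Answer: (e^-1 - 1)/(-1)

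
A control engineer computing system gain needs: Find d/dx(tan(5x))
Chain rule: d/dx[tan(u)]=sec²(u)·u' where u=5x
u'=5

Answer: 5·sec²(5x)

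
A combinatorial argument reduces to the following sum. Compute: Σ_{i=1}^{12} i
Using formula: Σ i^1=n(n + 1)/2=12·13/2=78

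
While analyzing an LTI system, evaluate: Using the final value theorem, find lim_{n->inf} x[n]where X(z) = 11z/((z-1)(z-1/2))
Final value theorem: lim x[n] = lim_{z->1} (z-1)*X(z)
(z-1)*X(z) = 11z/(z-1/2)
As z->1: 11/(1 - 1/2) = 11/(1/2) = 22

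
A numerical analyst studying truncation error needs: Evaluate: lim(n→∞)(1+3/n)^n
This is the definition of e^3: lim(1 + 3/n)^n = e^3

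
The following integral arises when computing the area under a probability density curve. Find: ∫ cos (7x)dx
Using substitution u=7x: ∫ cos(u) du/7=sin(u)/7 + C

Answer: (1/7)sin(7x) + C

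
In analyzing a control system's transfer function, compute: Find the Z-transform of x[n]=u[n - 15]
Using the time-shift property: Z{u[n-15]}=z^(-15)*z/(z-1)
=z^(-14)/(z-1)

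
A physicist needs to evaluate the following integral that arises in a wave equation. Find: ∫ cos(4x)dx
Using substitution u=4x: ∫ cos(u) du/4=sin(u)/4 + C

Answer: (1/4)sin(4x) + C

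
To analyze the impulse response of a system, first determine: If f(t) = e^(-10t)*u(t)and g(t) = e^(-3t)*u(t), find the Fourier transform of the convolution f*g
By the convolution theorem: F{f*g} = F(omega)*G(omega)
F(omega) = 1/(10+j*omega), G(omega) = 1/(3+j*omega)
F{f*g} = 1/((10+j*omega)(3+j*omega))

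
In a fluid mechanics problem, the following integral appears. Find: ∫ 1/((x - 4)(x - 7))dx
Partial fractions: 1/((x-4)(x-7))=A/(x-4) + B/(x-7)
A=-1/3, B=1/3
∫ [-1/3· 1/(x-4) + 1/3· 1/(x-7)] dx
=(1/3)[ln|x-7| - ln|x-4|] + C

Answer: (1/3)·ln|(x-7)/(x-4)| + C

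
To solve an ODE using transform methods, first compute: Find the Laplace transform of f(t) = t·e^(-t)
L{t·e^(at)} = 1/(s-a)²
L{t·e^(-t)} = 1/(s+1)²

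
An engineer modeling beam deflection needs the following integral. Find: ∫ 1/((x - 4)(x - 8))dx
Partial fractions: 1/((x-4)(x-8)) = A/(x-4)+B/(x-8)
A = -1/4, B = 1/4
∫ [-1/4· 1/(x-4)+1/4· 1/(x-8)] dx
= (1/4)[ln|x-8| - ln|x-4|]+C

Answer: (1/4)·ln|(x-8)/(x-4)|+C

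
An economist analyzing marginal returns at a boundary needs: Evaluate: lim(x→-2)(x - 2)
Polynomial is continuous, so substitute x = -2:
1·(-2)-2 = -4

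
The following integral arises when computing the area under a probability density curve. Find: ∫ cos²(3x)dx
Using identity cos²(u) = (1 + cos(2u))/2:
∫ (1 + cos(6x))/2 dx = x/2 + sin(6x)/12 + C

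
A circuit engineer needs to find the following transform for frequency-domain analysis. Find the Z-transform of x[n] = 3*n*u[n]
Z{n*u[n]} = z/(z-1)^2
By linearity: Z{3*n*u[n]} = 3z/(z-1)^2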